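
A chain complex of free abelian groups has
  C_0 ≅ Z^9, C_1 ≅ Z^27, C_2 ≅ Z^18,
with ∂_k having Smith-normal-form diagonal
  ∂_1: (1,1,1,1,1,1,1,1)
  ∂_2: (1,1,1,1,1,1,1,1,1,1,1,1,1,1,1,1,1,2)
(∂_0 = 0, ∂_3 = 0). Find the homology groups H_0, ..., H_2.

H_0: b_0 = 9 − 0 − 8 = 1; torsion from ∂_1 factors > 1: none. So H_0 = Z.
H_1: b_1 = 27 − 8 − 18 = 1; torsion from ∂_2 factors > 1: [2]. So H_1 = Z ⊕ Z/2Z.
H_2: b_2 = 18 − 18 − 0 = 0; torsion from ∂_3 factors > 1: none. So H_2 = 0.

H_0 = Z,  H_1 = Z ⊕ Z/2Z,  H_2 = 0.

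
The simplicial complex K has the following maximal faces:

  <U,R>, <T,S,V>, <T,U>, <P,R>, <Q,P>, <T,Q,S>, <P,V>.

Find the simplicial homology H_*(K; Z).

We work with the vertex ordering P < Q < R < S < T < U < V. The simplices of K, each written with vertices in increasing order, are:

  0-simplices (7): P, Q, R, S, T, U, V
  1-simplices (10): PQ, PR, PV, QS, QT, RU, ST, SV, TU, TV
  2-simplices (2): QST, STV

Hence C_0 ≅ Z^7, C_1 ≅ Z^10, C_2 ≅ Z^2.

The boundary map ∂_1: C_1 → C_0 sends each edge [p,q] (with p < q) to q − p.
The resulting 7×10 matrix has rank 6, and its Smith normal form has invariant factors (1,1,1,1,1,1).

The boundary map ∂_2: C_2 → C_1 sends each 2-simplex [p,q,r] to [q,r] − [p,r] + [p,q]. For instance
  ∂QST = ST − QT + QS,
  ∂STV = TV − SV + ST.
The 10×2 boundary matrix has rank 2 and Smith normal form diag(1,1).

Computing H_k = (kernel of ∂_k) / (image of ∂_{k+1}):

  H_0: rank C_0 − rank ∂_1 = 7 − 6 = 1, and the invariant factors of ∂_1 are all 1, so H_0 = Z.
  H_1: rank ker ∂_1 − rank ∂_2 = (10 − 6) − 2 = 2, and the invariant factors of ∂_2 are all 1, so H_1 = Z^2.
  H_2: rank ker ∂_2 − rank ∂_3 = (2 − 2) − 0 = 0, and there is no ∂_3, so H_2 = 0.

As a check, the Euler characteristic is 7 − 10 + 2 = -1, which agrees with 1 − 2 + 0 = -1.

H_0 ≅ Z,  H_1 ≅ Z^2,  H_2 = 0.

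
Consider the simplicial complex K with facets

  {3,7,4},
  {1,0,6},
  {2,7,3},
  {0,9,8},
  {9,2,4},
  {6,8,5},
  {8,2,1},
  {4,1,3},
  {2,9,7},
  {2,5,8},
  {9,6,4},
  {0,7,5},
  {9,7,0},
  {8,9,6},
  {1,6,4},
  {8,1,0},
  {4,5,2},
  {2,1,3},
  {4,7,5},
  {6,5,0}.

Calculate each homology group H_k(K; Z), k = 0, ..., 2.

Fix the vertex order 0 < 1 < 2 < 3 < 4 < 5 < 6 < 7 < 8 < 9 and write every simplex with vertices in increasing order. Then dim K = 2 and the simplices of K are:

  0-simplices (10): [0], [1], [2], [3], [4], [5], [6], [7], [8], [9]
  1-simplices (30): (30 of them)
  2-simplices (20): (20 of them)

Hence C_0 ≅ Z^10, C_1 ≅ Z^30, C_2 ≅ Z^20.

Boundary ∂_1: C_1 → C_0 maps an edge to its endpoints' difference, ∂[p,q] = q − p. For instance
  ∂[2,7] = [7] − [2].
The resulting 10×30 matrix has rank 9, and its Smith normal form has invariant factors (1,1,1,1,1,1,1,1,1).

The boundary map ∂_2: C_2 → C_1 maps a triangle to the signed sum of its edges. For instance
  ∂[6,8,9] = [8,9] − [6,9] + [6,8],
  ∂[2,5,8] = [5,8] − [2,8] + [2,5].
As a 30×20 matrix over Z this has rank 20, with invariant factors (1,1,1,1,1,1,1,1,1,1,1,1,1,1,1,1,1,1,1,2).

Computing H_k = (kernel of ∂_k) / (image of ∂_{k+1}):

  H_0: rank C_0 − rank ∂_1 = 10 − 9 = 1, and the invariant factors of ∂_1 are all 1, so H_0 = Z.
  H_1: rank ker ∂_1 − rank ∂_2 = (30 − 9) − 20 = 1, and ∂_2 has invariant factor 2 > 1, so H_1 = Z ⊕ Z/2.
  H_2: rank ker ∂_2 − rank ∂_3 = (20 − 20) − 0 = 0, and there is no ∂_3, so H_2 = 0.

H_0 = Z,  H_1 = Z ⊕ Z/2,  H_2 = 0.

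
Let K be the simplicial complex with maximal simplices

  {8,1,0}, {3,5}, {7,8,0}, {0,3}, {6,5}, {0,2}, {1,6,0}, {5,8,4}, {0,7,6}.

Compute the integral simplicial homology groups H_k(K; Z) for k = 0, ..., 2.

Take the total order 0 < 1 < 2 < 3 < 4 < 5 < 6 < 7 < 8 on the vertex set. Then K (dimension 2) consists of the simplices:

  0-simplices (9): [0], [1], [2], [3], [4], [5], [6], [7], [8]
  1-simplices (15): [0,1], [0,2], [0,3], [0,6], [0,7], [0,8], [1,6], [1,8], [3,5], [4,5], [4,8], [5,6], [5,8], [6,7], [7,8]
  2-simplices (5): [0,1,6], [0,1,8], [0,6,7], [0,7,8], [4,5,8]

giving chain groups C_0 ≅ Z^9, C_1 ≅ Z^15, C_2 ≅ Z^5.

Boundary ∂_1: C_1 → C_0 sends each edge [p,q] (with p < q) to q − p. For instance
  ∂[3,5] = [5] − [3].
The 9×15 boundary matrix has rank 8 and Smith normal form diag(1,1,1,1,1,1,1,1).

Boundary ∂_2: C_2 → C_1 sends each 2-simplex [p,q,r] to [q,r] − [p,r] + [p,q]. For instance
  ∂[0,6,7] = [6,7] − [0,7] + [0,6],
  ∂[0,7,8] = [7,8] − [0,8] + [0,7].
The 15×5 boundary matrix has rank 5 and Smith normal form diag(1,1,1,1,1).

Computing H_k = (kernel of ∂_k) / (image of ∂_{k+1}):

  H_0: rank C_0 − rank ∂_1 = 9 − 8 = 1, and the invariant factors of ∂_1 are all 1, so H_0 ≅ Z.
  H_1: rank ker ∂_1 − rank ∂_2 = (15 − 8) − 5 = 2, and the invariant factors of ∂_2 are all 1, so H_1 ≅ Z^2.
  H_2: rank ker ∂_2 − rank ∂_3 = (5 − 5) − 0 = 0, and there is no ∂_3, so H_2 ≅ 0.

H_0 ≅ Z,  H_1 ≅ Z^2,  H_2 = 0.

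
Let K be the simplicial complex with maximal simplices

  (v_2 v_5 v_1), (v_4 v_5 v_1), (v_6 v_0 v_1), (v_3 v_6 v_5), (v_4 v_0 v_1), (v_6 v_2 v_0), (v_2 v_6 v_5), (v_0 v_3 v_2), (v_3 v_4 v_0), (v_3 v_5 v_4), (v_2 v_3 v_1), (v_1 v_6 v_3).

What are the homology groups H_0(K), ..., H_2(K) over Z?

H_0 = Z,  H_1 = Z/2,  H_2 = 0.

Take the total order v_0 < v_1 < v_2 < v_3 < v_4 < v_5 < v_6 on the vertex set. Then K (dimension 2) consists of the simplices:

  0-simplices (7): [v_0], [v_1], [v_2], [v_3], [v_4], [v_5], [v_6]
  1-simplices (18): (18 of them)
  2-simplices (12): (12 of them)

Hence C_0 ≅ Z^7, C_1 ≅ Z^18, C_2 ≅ Z^12.

The boundary map ∂_1: C_1 → C_0 maps an edge to its endpoints' difference, ∂[p,q] = q − p. For instance
  ∂[v_1,v_2] = [v_2] − [v_1].
This gives a 7×18 integer matrix of rank 6; reducing to Smith normal form yields diagonal entries (1,1,1,1,1,1).

∂_2: C_2 → C_1 maps a triangle to the signed sum of its edges. For instance
  ∂[v_1,v_4,v_5] = [v_4,v_5] − [v_1,v_5] + [v_1,v_4],
  ∂[v_1,v_2,v_3] = [v_2,v_3] − [v_1,v_3] + [v_1,v_2].
This gives a 18×12 integer matrix of rank 12; reducing to Smith normal form yields diagonal entries (1,1,1,1,1,1,1,1,1,1,1,2).

Now H_k = ker ∂_k / im ∂_{k+1}, so:

  H_0: rank C_0 − rank ∂_1 = 7 − 6 = 1, and the invariant factors of ∂_1 are all 1, so H_0 ≅ Z.
  H_1: rank ker ∂_1 − rank ∂_2 = (18 − 6) − 12 = 0, and ∂_2 has invariant factor 2 > 1, so H_1 ≅ Z/2.
  H_2: rank ker ∂_2 − rank ∂_3 = (12 − 12) − 0 = 0, and there is no ∂_3, so H_2 ≅ 0.

As a check, the Euler characteristic is 7 − 18 + 12 = 1, which agrees with 1 − 0 + 0 = 1.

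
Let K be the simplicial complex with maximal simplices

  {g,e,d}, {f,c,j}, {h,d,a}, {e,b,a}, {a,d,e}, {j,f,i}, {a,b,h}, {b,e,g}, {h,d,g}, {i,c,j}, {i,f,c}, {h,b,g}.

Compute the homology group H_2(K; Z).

K has 10 vertices, 18 edges, 12 triangles.
rank ∂_2 = 10, rank ∂_3 = 0 ⇒ b_2 = 12 − 10 − 0 = 2. So H_2 ≅ Z^2.

H_2 = Z^2.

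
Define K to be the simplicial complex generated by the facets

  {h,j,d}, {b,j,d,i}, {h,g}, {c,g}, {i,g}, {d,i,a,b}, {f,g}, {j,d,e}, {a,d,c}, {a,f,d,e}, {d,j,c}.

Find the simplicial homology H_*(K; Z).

H_0 = Z,  H_1 = Z^3,  H_2 = 0,  H_3 = 0.

Fix the vertex order a < b < c < d < e < f < g < h < i < j and write every simplex with vertices in increasing order. Then dim K = 3 and the simplices of K are:

  0-simplices (10): a, b, c, d, e, f, g, h, i, j
  1-simplices (24): ab, ac, ad, ae, af, ai, bd, bi, bj, cd, cg, cj, de, df, dh, di, dj, ef, ej, fg, gh, gi, hj, ij
  2-simplices (15): abd, abi, acd, ade, adf, adi, aef, bdi, bdj, bij, cdj, def, dej, dhj, dij
  3-simplices (3): abdi, adef, bdij

Hence C_0 ≅ Z^10, C_1 ≅ Z^24, C_2 ≅ Z^15, C_3 ≅ Z^3.

∂_1: C_1 → C_0 maps an edge to its endpoints' difference, ∂[p,q] = q − p.
This gives a 10×24 integer matrix of rank 9; reducing to Smith normal form yields diagonal entries (1,1,1,1,1,1,1,1,1).

∂_2: C_2 → C_1 acts by ∂[p,q,r] = [q,r] − [p,r] + [p,q]. For instance
  ∂adf = df − af + ad,
  ∂def = ef − df + de.
As a 24×15 matrix over Z this has rank 12, with invariant factors (1,1,1,1,1,1,1,1,1,1,1,1).

The boundary map ∂_3: C_3 → C_2 sends each 3-simplex σ to the alternating sum Σ_i (−1)^i (σ with its i-th vertex removed). For instance
  ∂abdi = bdi − adi + abi − abd,
  ∂adef = def − aef + adf − ade.
This gives a 15×3 integer matrix of rank 3; reducing to Smith normal form yields diagonal entries (1,1,1).

Now H_k = ker ∂_k / im ∂_{k+1}, so:

  H_0: rank C_0 − rank ∂_1 = 10 − 9 = 1, and the invariant factors of ∂_1 are all 1, so H_0 = Z.
  H_1: rank ker ∂_1 − rank ∂_2 = (24 − 9) − 12 = 3, and the invariant factors of ∂_2 are all 1, so H_1 = Z^3.
  H_2: rank ker ∂_2 − rank ∂_3 = (15 − 12) − 3 = 0, and the invariant factors of ∂_3 are all 1, so H_2 = 0.
  H_3: rank ker ∂_3 − rank ∂_4 = (3 − 3) − 0 = 0, and there is no ∂_4, so H_3 = 0.

As a check, the Euler characteristic is 10 − 24 + 15 − 3 = -2, which agrees with 1 − 3 + 0 − 0 = -2.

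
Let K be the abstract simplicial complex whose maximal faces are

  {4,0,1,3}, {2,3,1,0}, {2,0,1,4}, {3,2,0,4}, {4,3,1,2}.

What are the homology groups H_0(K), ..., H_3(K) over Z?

Fix the vertex order 0 < 1 < 2 < 3 < 4 and write every simplex with vertices in increasing order. Then dim K = 3 and the simplices of K are:

  0-simplices (5): [0], [1], [2], [3], [4]
  1-simplices (10): [0,1], [0,2], [0,3], [0,4], [1,2], [1,3], [1,4], [2,3], [2,4], [3,4]
  2-simplices (10): [0,1,2], [0,1,3], [0,1,4], [0,2,3], [0,2,4], [0,3,4], [1,2,3], [1,2,4], [1,3,4], [2,3,4]
  3-simplices (5): [0,1,2,3], [0,1,2,4], [0,1,3,4], [0,2,3,4], [1,2,3,4]

giving chain groups C_0 ≅ Z^5, C_1 ≅ Z^10, C_2 ≅ Z^10, C_3 ≅ Z^5.

The boundary map ∂_1: C_1 → C_0 is given by ∂[p,q] = [q] − [p]. For instance
  ∂[2,4] = [4] − [2].
As a 5×10 matrix over Z this has rank 4, with invariant factors (1,1,1,1).

The boundary map ∂_2: C_2 → C_1 sends each 2-simplex [p,q,r] to [q,r] − [p,r] + [p,q]. For instance
  ∂[0,1,4] = [1,4] − [0,4] + [0,1],
  ∂[0,2,3] = [2,3] − [0,3] + [0,2].
This gives a 10×10 integer matrix of rank 6; reducing to Smith normal form yields diagonal entries (1,1,1,1,1,1).

The boundary map ∂_3: C_3 → C_2 sends each 3-simplex σ to the alternating sum Σ_i (−1)^i (σ with its i-th vertex removed). For instance
  ∂[1,2,3,4] = [2,3,4] − [1,3,4] + [1,2,4] − [1,2,3],
  ∂[0,1,2,3] = [1,2,3] − [0,2,3] + [0,1,3] − [0,1,2].
The 10×5 boundary matrix has rank 4 and Smith normal form diag(1,1,1,1).

Computing H_k = (kernel of ∂_k) / (image of ∂_{k+1}):

  H_0: rank C_0 − rank ∂_1 = 5 − 4 = 1, and the invariant factors of ∂_1 are all 1, so H_0 ≅ Z.
  H_1: rank ker ∂_1 − rank ∂_2 = (10 − 4) − 6 = 0, and the invariant factors of ∂_2 are all 1, so H_1 ≅ 0.
  H_2: rank ker ∂_2 − rank ∂_3 = (10 − 6) − 4 = 0, and the invariant factors of ∂_3 are all 1, so H_2 ≅ 0.
  H_3: rank ker ∂_3 − rank ∂_4 = (5 − 4) − 0 = 1, and there is no ∂_4, so H_3 ≅ Z.

As a check, the Euler characteristic is 5 − 10 + 10 − 5 = 0, which agrees with 1 − 0 + 0 − 1 = 0.

H_0 ≅ Z,  H_1 = 0,  H_2 = 0,  H_3 ≅ Z.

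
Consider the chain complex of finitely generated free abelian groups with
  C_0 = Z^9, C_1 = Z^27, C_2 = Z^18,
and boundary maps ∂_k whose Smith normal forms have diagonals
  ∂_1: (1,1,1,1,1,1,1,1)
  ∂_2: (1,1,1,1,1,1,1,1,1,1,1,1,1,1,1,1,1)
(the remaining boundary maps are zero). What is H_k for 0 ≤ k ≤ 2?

H_0: b_0 = 9 − 0 − 8 = 1; torsion from ∂_1 factors > 1: none. So H_0 ≅ Z.
H_1: b_1 = 27 − 8 − 17 = 2; torsion from ∂_2 factors > 1: none. So H_1 ≅ Z^2.
H_2: b_2 = 18 − 17 − 0 = 1; torsion from ∂_3 factors > 1: none. So H_2 ≅ Z.

H_0 ≅ Z,  H_1 ≅ Z^2,  H_2 ≅ Z.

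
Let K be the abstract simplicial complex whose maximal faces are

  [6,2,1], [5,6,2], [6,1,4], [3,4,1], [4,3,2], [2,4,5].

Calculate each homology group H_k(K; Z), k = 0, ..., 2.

H_0 ≅ Z,  H_1 ≅ Z,  H_2 = 0.

Take the total order 1 < 2 < 3 < 4 < 5 < 6 on the vertex set. Then K (dimension 2) consists of the simplices:

  0-simplices (6): [1], [2], [3], [4], [5], [6]
  1-simplices (12): [1,2], [1,3], [1,4], [1,6], [2,3], [2,4], [2,5], [2,6], [3,4], [4,5], [4,6], [5,6]
  2-simplices (6): [1,2,6], [1,3,4], [1,4,6], [2,3,4], [2,4,5], [2,5,6]

Hence C_0 ≅ Z^6, C_1 ≅ Z^12, C_2 ≅ Z^6.

Boundary ∂_1: C_1 → C_0 maps an edge to its endpoints' difference, ∂[p,q] = q − p. For instance
  ∂[5,6] = [6] − [5].
The 6×12 boundary matrix has rank 5 and Smith normal form diag(1,1,1,1,1).

Boundary ∂_2: C_2 → C_1 acts by ∂[p,q,r] = [q,r] − [p,r] + [p,q]. For instance
  ∂[1,4,6] = [4,6] − [1,6] + [1,4],
  ∂[1,2,6] = [2,6] − [1,6] + [1,2].
This gives a 12×6 integer matrix of rank 6; reducing to Smith normal form yields diagonal entries (1,1,1,1,1,1).

Computing H_k = (kernel of ∂_k) / (image of ∂_{k+1}):

  H_0: rank C_0 − rank ∂_1 = 6 − 5 = 1, and the invariant factors of ∂_1 are all 1, so H_0 = Z.
  H_1: rank ker ∂_1 − rank ∂_2 = (12 − 5) − 6 = 1, and the invariant factors of ∂_2 are all 1, so H_1 = Z.
  H_2: rank ker ∂_2 − rank ∂_3 = (6 − 6) − 0 = 0, and there is no ∂_3, so H_2 = 0.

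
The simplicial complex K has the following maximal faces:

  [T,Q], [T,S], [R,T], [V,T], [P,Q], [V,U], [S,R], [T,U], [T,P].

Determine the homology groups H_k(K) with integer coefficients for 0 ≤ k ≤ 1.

H_0 = Z,  H_1 = Z^3.

Fix the vertex order P < Q < R < S < T < U < V and write every simplex with vertices in increasing order. Then dim K = 1 and the simplices of K are:

  0-simplices (7): P, Q, R, S, T, U, V
  1-simplices (9): PQ, PT, QT, RS, RT, ST, TU, TV, UV

Hence C_0 ≅ Z^7, C_1 ≅ Z^9.

Boundary ∂_1: C_1 → C_0 sends each edge [p,q] (with p < q) to q − p. For instance
  ∂PT = T − P.
The 7×9 boundary matrix has rank 6 and Smith normal form diag(1,1,1,1,1,1).

Computing H_k = (kernel of ∂_k) / (image of ∂_{k+1}):

  H_0: rank C_0 − rank ∂_1 = 7 − 6 = 1, and the invariant factors of ∂_1 are all 1, so H_0 ≅ Z.
  H_1: rank ker ∂_1 − rank ∂_2 = (9 − 6) − 0 = 3, and there is no ∂_2, so H_1 ≅ Z^3.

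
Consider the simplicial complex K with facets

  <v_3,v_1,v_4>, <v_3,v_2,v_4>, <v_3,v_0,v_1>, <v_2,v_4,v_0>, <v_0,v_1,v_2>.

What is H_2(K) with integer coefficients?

H_2 = 0.

Order the vertices as v_0 < v_1 < v_2 < v_3 < v_4. Listing each simplex with vertices in this order, K has dimension 2 with simplices:

  0-simplices (5): [v_0], [v_1], [v_2], [v_3], [v_4]
  1-simplices (10): [v_0,v_1], [v_0,v_2], [v_0,v_3], [v_0,v_4], [v_1,v_2], [v_1,v_3], [v_1,v_4], [v_2,v_3], [v_2,v_4], [v_3,v_4]
  2-simplices (5): [v_0,v_1,v_2], [v_0,v_1,v_3], [v_0,v_2,v_4], [v_1,v_3,v_4], [v_2,v_3,v_4]

giving chain groups C_0 ≅ Z^5, C_1 ≅ Z^10, C_2 ≅ Z^5.

Boundary ∂_1: C_1 → C_0 is given by ∂[p,q] = [q] − [p]. For instance
  ∂[v_1,v_2] = [v_2] − [v_1].
As a 5×10 matrix over Z this has rank 4, with invariant factors (1,1,1,1).

∂_2: C_2 → C_1 acts by ∂[p,q,r] = [q,r] − [p,r] + [p,q]. For instance
  ∂[v_0,v_2,v_4] = [v_2,v_4] − [v_0,v_4] + [v_0,v_2],
  ∂[v_0,v_1,v_2] = [v_1,v_2] − [v_0,v_2] + [v_0,v_1].
The resulting 10×5 matrix has rank 5, and its Smith normal form has invariant factors (1,1,1,1,1).

Now H_k = ker ∂_k / im ∂_{k+1}, so:

  H_2: rank ker ∂_2 − rank ∂_3 = (5 − 5) − 0 = 0, and there is no ∂_3, so H_2 ≅ 0.

(K is a triangulation of the Möbius band.)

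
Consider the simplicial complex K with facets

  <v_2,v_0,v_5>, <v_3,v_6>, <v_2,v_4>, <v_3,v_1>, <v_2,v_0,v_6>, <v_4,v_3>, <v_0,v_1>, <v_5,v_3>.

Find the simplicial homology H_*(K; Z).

Fix the vertex order v_0 < v_1 < v_2 < v_3 < v_4 < v_5 < v_6 and write every simplex with vertices in increasing order. Then dim K = 2 and the simplices of K are:

  0-simplices (7): [v_0], [v_1], [v_2], [v_3], [v_4], [v_5], [v_6]
  1-simplices (11): [v_0,v_1], [v_0,v_2], [v_0,v_5], [v_0,v_6], [v_1,v_3], [v_2,v_4], [v_2,v_5], [v_2,v_6], [v_3,v_4], [v_3,v_5], [v_3,v_6]
  2-simplices (2): [v_0,v_2,v_5], [v_0,v_2,v_6]

Hence C_0 ≅ Z^7, C_1 ≅ Z^11, C_2 ≅ Z^2.

The boundary map ∂_1: C_1 → C_0 is given by ∂[p,q] = [q] − [p]. For instance
  ∂[v_2,v_5] = [v_5] − [v_2].
As a 7×11 matrix over Z this has rank 6, with invariant factors (1,1,1,1,1,1).

∂_2: C_2 → C_1 sends each 2-simplex [p,q,r] to [q,r] − [p,r] + [p,q]. For instance
  ∂[v_0,v_2,v_6] = [v_2,v_6] − [v_0,v_6] + [v_0,v_2],
  ∂[v_0,v_2,v_5] = [v_2,v_5] − [v_0,v_5] + [v_0,v_2].
The resulting 11×2 matrix has rank 2, and its Smith normal form has invariant factors (1,1).

Now H_k = ker ∂_k / im ∂_{k+1}, so:

  H_0: rank C_0 − rank ∂_1 = 7 − 6 = 1, and the invariant factors of ∂_1 are all 1, so H_0 ≅ Z.
  H_1: rank ker ∂_1 − rank ∂_2 = (11 − 6) − 2 = 3, and the invariant factors of ∂_2 are all 1, so H_1 ≅ Z^3.
  H_2: rank ker ∂_2 − rank ∂_3 = (2 − 2) − 0 = 0, and there is no ∂_3, so H_2 ≅ 0.

As a check, the Euler characteristic is 7 − 11 + 2 = -2, which agrees with 1 − 3 + 0 = -2.

H_0 = Z,  H_1 = Z^3,  H_2 = 0.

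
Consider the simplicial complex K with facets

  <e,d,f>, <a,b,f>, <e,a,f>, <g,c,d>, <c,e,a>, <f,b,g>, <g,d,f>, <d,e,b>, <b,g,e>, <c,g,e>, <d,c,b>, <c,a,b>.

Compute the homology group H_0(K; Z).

We work with the vertex ordering a < b < c < d < e < f < g. The simplices of K, each written with vertices in increasing order, are:

  0-simplices (7): a, b, c, d, e, f, g
  1-simplices (18): ab, ac, ae, af, bc, bd, be, bf, bg, cd, ce, cg, de, df, dg, ef, eg, fg
  2-simplices (12): abc, abf, ace, aef, bcd, bde, beg, bfg, cdg, ceg, def, dfg

Hence C_0 ≅ Z^7, C_1 ≅ Z^18, C_2 ≅ Z^12.

The boundary map ∂_1: C_1 → C_0 sends each edge [p,q] (with p < q) to q − p. For instance
  ∂ac = c − a.
As a 7×18 matrix over Z this has rank 6, with invariant factors (1,1,1,1,1,1).

Boundary ∂_2: C_2 → C_1 sends each 2-simplex [p,q,r] to [q,r] − [p,r] + [p,q]. For instance
  ∂aef = ef − af + ae,
  ∂def = ef − df + de.
The 18×12 boundary matrix has rank 12 and Smith normal form diag(1,1,1,1,1,1,1,1,1,1,1,2).

Now H_k = ker ∂_k / im ∂_{k+1}, so:

  H_0: rank C_0 − rank ∂_1 = 7 − 6 = 1, and the invariant factors of ∂_1 are all 1, so H_0 ≅ Z.

(K is a triangulation of the real projective plane RP^2.)

H_0 = Z.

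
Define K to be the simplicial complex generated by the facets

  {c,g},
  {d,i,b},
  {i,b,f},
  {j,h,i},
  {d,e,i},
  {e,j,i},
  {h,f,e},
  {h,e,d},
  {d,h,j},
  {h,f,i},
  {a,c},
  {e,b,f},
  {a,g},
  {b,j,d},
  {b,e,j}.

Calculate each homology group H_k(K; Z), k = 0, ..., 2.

Take the total order a < b < c < d < e < f < g < h < i < j on the vertex set. Then K (dimension 2) consists of the simplices:

  0-simplices (10): a, b, c, d, e, f, g, h, i, j
  1-simplices (21): ac, ag, bd, be, bf, bi, bj, cg, de, dh, di, dj, ef, eh, ei, ej, fh, fi, hi, hj, ij
  2-simplices (12): bdi, bdj, bef, bej, bfi, deh, dei, dhj, efh, eij, fhi, hij

giving chain groups C_0 ≅ Z^10, C_1 ≅ Z^21, C_2 ≅ Z^12.

Boundary ∂_1: C_1 → C_0 is given by ∂[p,q] = [q] − [p]. For instance
  ∂ei = i − e.
The resulting 10×21 matrix has rank 8, and its Smith normal form has invariant factors (1,1,1,1,1,1,1,1).

Boundary ∂_2: C_2 → C_1 sends each 2-simplex [p,q,r] to [q,r] − [p,r] + [p,q]. For instance
  ∂bdi = di − bi + bd,
  ∂eij = ij − ej + ei.
As a 21×12 matrix over Z this has rank 12, with invariant factors (1,1,1,1,1,1,1,1,1,1,1,2).

Computing H_k = (kernel of ∂_k) / (image of ∂_{k+1}):

  H_0: rank C_0 − rank ∂_1 = 10 − 8 = 2, and the invariant factors of ∂_1 are all 1, so H_0 = Z^2.
  H_1: rank ker ∂_1 − rank ∂_2 = (21 − 8) − 12 = 1, and ∂_2 has invariant factor 2 > 1, so H_1 = Z × Z/2.
  H_2: rank ker ∂_2 − rank ∂_3 = (12 − 12) − 0 = 0, and there is no ∂_3, so H_2 = 0.

(K is a triangulation of the disjoint union of the real projective plane RP^2 and the circle S^1.)

H_0 = Z^2,  H_1 = Z × Z/2,  H_2 = 0.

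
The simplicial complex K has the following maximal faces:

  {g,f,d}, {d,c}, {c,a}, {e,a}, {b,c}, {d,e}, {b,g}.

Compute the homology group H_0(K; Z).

H_0 ≅ Z.

K has 7 vertices, 9 edges, 1 triangle.
rank ∂_0 = 0, rank ∂_1 = 6 ⇒ b_0 = 7 − 0 − 6 = 1; all invariant factors of ∂_1 are 1 so no torsion. So H_0 = Z.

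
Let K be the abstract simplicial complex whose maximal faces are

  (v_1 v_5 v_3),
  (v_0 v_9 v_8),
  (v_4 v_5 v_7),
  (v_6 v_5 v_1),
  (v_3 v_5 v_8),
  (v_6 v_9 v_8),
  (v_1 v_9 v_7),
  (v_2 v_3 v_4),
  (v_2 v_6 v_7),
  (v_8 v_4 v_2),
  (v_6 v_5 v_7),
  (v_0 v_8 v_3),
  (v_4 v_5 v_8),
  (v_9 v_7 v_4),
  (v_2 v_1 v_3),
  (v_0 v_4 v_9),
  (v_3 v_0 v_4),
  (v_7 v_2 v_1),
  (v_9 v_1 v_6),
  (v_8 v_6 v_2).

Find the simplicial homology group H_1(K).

H_1 = Z ⊕ Z_2.

Order the vertices as v_0 < v_1 < v_2 < v_3 < v_4 < v_5 < v_6 < v_7 < v_8 < v_9. Listing each simplex with vertices in this order, K has dimension 2 with simplices:

  0-simplices (10): [v_0], [v_1], [v_2], [v_3], [v_4], [v_5], [v_6], [v_7], [v_8], [v_9]
  1-simplices (30): (30 of them)
  2-simplices (20): (20 of them)

Hence C_0 ≅ Z^10, C_1 ≅ Z^30, C_2 ≅ Z^20.

Boundary ∂_1: C_1 → C_0 is given by ∂[p,q] = [q] − [p].
This gives a 10×30 integer matrix of rank 9; reducing to Smith normal form yields diagonal entries (1,1,1,1,1,1,1,1,1).

∂_2: C_2 → C_1 maps a triangle to the signed sum of its edges. For instance
  ∂[v_1,v_7,v_9] = [v_7,v_9] − [v_1,v_9] + [v_1,v_7],
  ∂[v_0,v_8,v_9] = [v_8,v_9] − [v_0,v_9] + [v_0,v_8].
This gives a 30×20 integer matrix of rank 20; reducing to Smith normal form yields diagonal entries (1,1,1,1,1,1,1,1,1,1,1,1,1,1,1,1,1,1,1,2).

Computing H_k = (kernel of ∂_k) / (image of ∂_{k+1}):

  H_1: rank ker ∂_1 − rank ∂_2 = (30 − 9) − 20 = 1, and ∂_2 has invariant factor 2 > 1, so H_1 ≅ Z ⊕ Z_2.

(K is a triangulation of the Klein bottle.)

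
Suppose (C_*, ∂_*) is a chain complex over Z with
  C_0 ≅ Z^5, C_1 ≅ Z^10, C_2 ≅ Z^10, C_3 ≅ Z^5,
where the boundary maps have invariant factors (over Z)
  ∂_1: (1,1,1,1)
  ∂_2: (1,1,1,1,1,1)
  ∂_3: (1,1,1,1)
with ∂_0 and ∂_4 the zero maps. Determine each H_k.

H_0: b_0 = 5 − 0 − 4 = 1; torsion from ∂_1 factors > 1: none. So H_0 = Z.
H_1: b_1 = 10 − 4 − 6 = 0; torsion from ∂_2 factors > 1: none. So H_1 = 0.
H_2: b_2 = 10 − 6 − 4 = 0; torsion from ∂_3 factors > 1: none. So H_2 = 0.
H_3: b_3 = 5 − 4 − 0 = 1; torsion from ∂_4 factors > 1: none. So H_3 = Z.

H_0 = Z,  H_1 = 0,  H_2 = 0,  H_3 = Z.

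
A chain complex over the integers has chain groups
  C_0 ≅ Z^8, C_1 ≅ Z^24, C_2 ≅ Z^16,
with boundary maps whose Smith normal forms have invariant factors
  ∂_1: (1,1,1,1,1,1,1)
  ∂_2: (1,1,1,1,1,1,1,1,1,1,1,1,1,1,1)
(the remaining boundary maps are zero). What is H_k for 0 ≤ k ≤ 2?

H_0 = Z,  H_1 = Z^2,  H_2 = Z.

H_0: b_0 = 8 − 0 − 7 = 1; torsion from ∂_1 factors > 1: none. So H_0 = Z.
H_1: b_1 = 24 − 7 − 15 = 2; torsion from ∂_2 factors > 1: none. So H_1 = Z^2.
H_2: b_2 = 16 − 15 − 0 = 1; torsion from ∂_3 factors > 1: none. So H_2 = Z.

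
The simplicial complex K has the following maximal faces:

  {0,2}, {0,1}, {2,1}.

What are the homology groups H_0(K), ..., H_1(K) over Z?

Order the vertices as 0 < 1 < 2. Listing each simplex with vertices in this order, K has dimension 1 with simplices:

  0-simplices (3): [0], [1], [2]
  1-simplices (3): [0,1], [0,2], [1,2]

so the chain groups are C_0 ≅ Z^3, C_1 ≅ Z^3.

Boundary ∂_1: C_1 → C_0 maps an edge to its endpoints' difference, ∂[p,q] = q − p. For instance
  ∂[0,1] = [1] − [0].
This gives a 3×3 integer matrix of rank 2; reducing to Smith normal form yields diagonal entries (1,1).

Computing H_k = (kernel of ∂_k) / (image of ∂_{k+1}):

  H_0: rank C_0 − rank ∂_1 = 3 − 2 = 1, and the invariant factors of ∂_1 are all 1, so H_0 ≅ Z.
  H_1: rank ker ∂_1 − rank ∂_2 = (3 − 2) − 0 = 1, and there is no ∂_2, so H_1 ≅ Z.

H_0 ≅ Z,  H_1 ≅ Z.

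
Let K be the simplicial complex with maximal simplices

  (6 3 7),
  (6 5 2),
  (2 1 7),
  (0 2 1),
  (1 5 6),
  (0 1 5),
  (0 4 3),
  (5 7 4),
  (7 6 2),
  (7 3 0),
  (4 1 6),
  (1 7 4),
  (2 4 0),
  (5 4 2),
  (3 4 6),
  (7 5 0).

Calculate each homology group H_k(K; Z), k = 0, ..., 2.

Order the vertices as 0 < 1 < 2 < 3 < 4 < 5 < 6 < 7. Listing each simplex with vertices in this order, K has dimension 2 with simplices:

  0-simplices (8): [0], [1], [2], [3], [4], [5], [6], [7]
  1-simplices (24): (24 of them)
  2-simplices (16): [0,1,2], [0,1,5], [0,2,4], [0,3,4], [0,3,7], [0,5,7], [1,2,7], [1,4,6], [1,4,7], [1,5,6], [2,4,5], [2,5,6], [2,6,7], [3,4,6], [3,6,7], [4,5,7]

giving chain groups C_0 ≅ Z^8, C_1 ≅ Z^24, C_2 ≅ Z^16.

∂_1: C_1 → C_0 sends each edge [p,q] (with p < q) to q − p.
This gives a 8×24 integer matrix of rank 7; reducing to Smith normal form yields diagonal entries (1,1,1,1,1,1,1).

The boundary map ∂_2: C_2 → C_1 maps a triangle to the signed sum of its edges. For instance
  ∂[0,2,4] = [2,4] − [0,4] + [0,2],
  ∂[0,5,7] = [5,7] − [0,7] + [0,5].
This gives a 24×16 integer matrix of rank 15; reducing to Smith normal form yields diagonal entries (1,1,1,1,1,1,1,1,1,1,1,1,1,1,1).

Reading off H_k = ker ∂_k / im ∂_{k+1}:

  H_0: rank C_0 − rank ∂_1 = 8 − 7 = 1, and the invariant factors of ∂_1 are all 1, so H_0 = Z.
  H_1: rank ker ∂_1 − rank ∂_2 = (24 − 7) − 15 = 2, and the invariant factors of ∂_2 are all 1, so H_1 = Z^2.
  H_2: rank ker ∂_2 − rank ∂_3 = (16 − 15) − 0 = 1, and there is no ∂_3, so H_2 = Z.

(K is a triangulation of the torus T^2.)

H_0 ≅ Z,  H_1 ≅ Z^2,  H_2 ≅ Z.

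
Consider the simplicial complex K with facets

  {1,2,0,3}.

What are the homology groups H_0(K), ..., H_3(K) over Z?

K has 4 vertices, 6 edges, 4 triangles, 1 3-simplex.
rank ∂_0 = 0, rank ∂_1 = 3 ⇒ b_0 = 4 − 0 − 3 = 1; all invariant factors of ∂_1 are 1 so no torsion. So H_0 = Z.
rank ∂_1 = 3, rank ∂_2 = 3 ⇒ b_1 = 6 − 3 − 3 = 0; all invariant factors of ∂_2 are 1 so no torsion. So H_1 = 0.
rank ∂_2 = 3, rank ∂_3 = 1 ⇒ b_2 = 4 − 3 − 1 = 0; all invariant factors of ∂_3 are 1 so no torsion. So H_2 = 0.
rank ∂_3 = 1, rank ∂_4 = 0 ⇒ b_3 = 1 − 1 − 0 = 0. So H_3 = 0.

H_0 ≅ Z,  H_1 = 0,  H_2 = 0,  H_3 = 0.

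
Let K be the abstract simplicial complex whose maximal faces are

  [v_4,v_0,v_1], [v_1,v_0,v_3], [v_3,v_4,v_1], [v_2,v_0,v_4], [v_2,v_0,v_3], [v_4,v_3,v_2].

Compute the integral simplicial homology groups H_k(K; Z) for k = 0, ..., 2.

Order the vertices as v_0 < v_1 < v_2 < v_3 < v_4. Listing each simplex with vertices in this order, K has dimension 2 with simplices:

  0-simplices (5): [v_0], [v_1], [v_2], [v_3], [v_4]
  1-simplices (9): [v_0,v_1], [v_0,v_2], [v_0,v_3], [v_0,v_4], [v_1,v_3], [v_1,v_4], [v_2,v_3], [v_2,v_4], [v_3,v_4]
  2-simplices (6): [v_0,v_1,v_3], [v_0,v_1,v_4], [v_0,v_2,v_3], [v_0,v_2,v_4], [v_1,v_3,v_4], [v_2,v_3,v_4]

giving chain groups C_0 ≅ Z^5, C_1 ≅ Z^9, C_2 ≅ Z^6.

∂_1: C_1 → C_0 sends each edge [p,q] (with p < q) to q − p. For instance
  ∂[v_0,v_4] = [v_4] − [v_0].
The 5×9 boundary matrix has rank 4 and Smith normal form diag(1,1,1,1).

Boundary ∂_2: C_2 → C_1 maps a triangle to the signed sum of its edges. For instance
  ∂[v_0,v_2,v_3] = [v_2,v_3] − [v_0,v_3] + [v_0,v_2],
  ∂[v_2,v_3,v_4] = [v_3,v_4] − [v_2,v_4] + [v_2,v_3].
This gives a 9×6 integer matrix of rank 5; reducing to Smith normal form yields diagonal entries (1,1,1,1,1).

Now H_k = ker ∂_k / im ∂_{k+1}, so:

  H_0: rank C_0 − rank ∂_1 = 5 − 4 = 1, and the invariant factors of ∂_1 are all 1, so H_0 = Z.
  H_1: rank ker ∂_1 − rank ∂_2 = (9 − 4) − 5 = 0, and the invariant factors of ∂_2 are all 1, so H_1 = 0.
  H_2: rank ker ∂_2 − rank ∂_3 = (6 − 5) − 0 = 1, and there is no ∂_3, so H_2 = Z.

As a check, the Euler characteristic is 5 − 9 + 6 = 2, which agrees with 1 − 0 + 1 = 2.

H_0 = Z,  H_1 = 0,  H_2 = Z.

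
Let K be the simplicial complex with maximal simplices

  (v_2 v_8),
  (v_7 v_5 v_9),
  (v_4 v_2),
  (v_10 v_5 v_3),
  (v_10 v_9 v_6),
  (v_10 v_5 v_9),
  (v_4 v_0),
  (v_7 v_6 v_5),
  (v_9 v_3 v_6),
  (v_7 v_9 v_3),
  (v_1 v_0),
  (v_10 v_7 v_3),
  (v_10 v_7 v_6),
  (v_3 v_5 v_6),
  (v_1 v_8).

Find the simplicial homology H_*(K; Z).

Order the vertices as v_0 < v_1 < v_2 < v_3 < v_4 < v_5 < v_6 < v_7 < v_8 < v_9 < v_10. Listing each simplex with vertices in this order, K has dimension 2 with simplices:

  0-simplices (11): [v_0], [v_1], [v_2], [v_3], [v_4], [v_5], [v_6], [v_7], [v_8], [v_9], [v_10]
  1-simplices (20): (20 of them)
  2-simplices (10): [v_3,v_5,v_6], [v_3,v_5,v_10], [v_3,v_6,v_9], [v_3,v_7,v_9], [v_3,v_7,v_10], [v_5,v_6,v_7], [v_5,v_7,v_9], [v_5,v_9,v_10], [v_6,v_7,v_10], [v_6,v_9,v_10]

Hence C_0 ≅ Z^11, C_1 ≅ Z^20, C_2 ≅ Z^10.

Boundary ∂_1: C_1 → C_0 maps an edge to its endpoints' difference, ∂[p,q] = q − p. For instance
  ∂[v_3,v_7] = [v_7] − [v_3].
The 11×20 boundary matrix has rank 9 and Smith normal form diag(1,1,1,1,1,1,1,1,1).

Boundary ∂_2: C_2 → C_1 acts by ∂[p,q,r] = [q,r] − [p,r] + [p,q]. For instance
  ∂[v_3,v_7,v_10] = [v_7,v_10] − [v_3,v_10] + [v_3,v_7],
  ∂[v_5,v_6,v_7] = [v_6,v_7] − [v_5,v_7] + [v_5,v_6].
As a 20×10 matrix over Z this has rank 10, with invariant factors (1,1,1,1,1,1,1,1,1,2).

Reading off H_k = ker ∂_k / im ∂_{k+1}:

  H_0: rank C_0 − rank ∂_1 = 11 − 9 = 2, and the invariant factors of ∂_1 are all 1, so H_0 ≅ Z^2.
  H_1: rank ker ∂_1 − rank ∂_2 = (20 − 9) − 10 = 1, and ∂_2 has invariant factor 2 > 1, so H_1 ≅ Z ⊕ Z/2Z.
  H_2: rank ker ∂_2 − rank ∂_3 = (10 − 10) − 0 = 0, and there is no ∂_3, so H_2 ≅ 0.

As a check, the Euler characteristic is 11 − 20 + 10 = 1, which agrees with 2 − 1 + 0 = 1.

H_0 ≅ Z^2,  H_1 ≅ Z ⊕ Z/2Z,  H_2 = 0.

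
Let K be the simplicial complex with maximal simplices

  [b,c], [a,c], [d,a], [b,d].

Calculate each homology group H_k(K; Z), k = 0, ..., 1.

Take the total order a < b < c < d on the vertex set. Then K (dimension 1) consists of the simplices:

  0-simplices (4): a, b, c, d
  1-simplices (4): ac, ad, bc, bd

Hence C_0 ≅ Z^4, C_1 ≅ Z^4.

Boundary ∂_1: C_1 → C_0 maps an edge to its endpoints' difference, ∂[p,q] = q − p.
The resulting 4×4 matrix has rank 3, and its Smith normal form has invariant factors (1,1,1).

From H_k ≅ ker(∂_k) / im(∂_{k+1}) we obtain:

  H_0: rank C_0 − rank ∂_1 = 4 − 3 = 1, and the invariant factors of ∂_1 are all 1, so H_0 ≅ Z.
  H_1: rank ker ∂_1 − rank ∂_2 = (4 − 3) − 0 = 1, and there is no ∂_2, so H_1 ≅ Z.

H_0 = Z,  H_1 = Z.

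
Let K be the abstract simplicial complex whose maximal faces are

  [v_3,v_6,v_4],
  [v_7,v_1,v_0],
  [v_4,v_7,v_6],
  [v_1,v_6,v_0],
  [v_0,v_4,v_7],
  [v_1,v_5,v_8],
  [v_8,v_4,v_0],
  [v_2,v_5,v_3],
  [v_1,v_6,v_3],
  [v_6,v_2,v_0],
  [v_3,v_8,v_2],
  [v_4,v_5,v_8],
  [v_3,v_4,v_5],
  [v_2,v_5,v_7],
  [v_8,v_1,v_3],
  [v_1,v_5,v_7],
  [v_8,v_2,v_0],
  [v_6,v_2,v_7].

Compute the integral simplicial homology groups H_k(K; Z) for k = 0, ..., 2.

Fix the vertex order v_0 < v_1 < v_2 < v_3 < v_4 < v_5 < v_6 < v_7 < v_8 and write every simplex with vertices in increasing order. Then dim K = 2 and the simplices of K are:

  0-simplices (9): [v_0], [v_1], [v_2], [v_3], [v_4], [v_5], [v_6], [v_7], [v_8]
  1-simplices (27): (27 of them)
  2-simplices (18): (18 of them)

so the chain groups are C_0 ≅ Z^9, C_1 ≅ Z^27, C_2 ≅ Z^18.

Boundary ∂_1: C_1 → C_0 sends each edge [p,q] (with p < q) to q − p. For instance
  ∂[v_0,v_2] = [v_2] − [v_0].
The 9×27 boundary matrix has rank 8 and Smith normal form diag(1,1,1,1,1,1,1,1).

Boundary ∂_2: C_2 → C_1 maps a triangle to the signed sum of its edges. For instance
  ∂[v_4,v_5,v_8] = [v_5,v_8] − [v_4,v_8] + [v_4,v_5],
  ∂[v_0,v_2,v_8] = [v_2,v_8] − [v_0,v_8] + [v_0,v_2].
The resulting 27×18 matrix has rank 18, and its Smith normal form has invariant factors (1,1,1,1,1,1,1,1,1,1,1,1,1,1,1,1,1,2).

From H_k ≅ ker(∂_k) / im(∂_{k+1}) we obtain:

  H_0: rank C_0 − rank ∂_1 = 9 − 8 = 1, and the invariant factors of ∂_1 are all 1, so H_0 ≅ Z.
  H_1: rank ker ∂_1 − rank ∂_2 = (27 − 8) − 18 = 1, and ∂_2 has invariant factor 2 > 1, so H_1 ≅ Z ⊕ Z/2.
  H_2: rank ker ∂_2 − rank ∂_3 = (18 − 18) − 0 = 0, and there is no ∂_3, so H_2 ≅ 0.

(K is a triangulation of the Klein bottle.)

H_0 ≅ Z,  H_1 ≅ Z ⊕ Z/2,  H_2 = 0.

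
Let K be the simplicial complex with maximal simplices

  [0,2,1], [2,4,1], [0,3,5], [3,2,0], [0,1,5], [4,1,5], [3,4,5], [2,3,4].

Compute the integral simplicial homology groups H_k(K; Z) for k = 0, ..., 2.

We work with the vertex ordering 0 < 1 < 2 < 3 < 4 < 5. The simplices of K, each written with vertices in increasing order, are:

  0-simplices (6): [0], [1], [2], [3], [4], [5]
  1-simplices (12): [0,1], [0,2], [0,3], [0,5], [1,2], [1,4], [1,5], [2,3], [2,4], [3,4], [3,5], [4,5]
  2-simplices (8): [0,1,2], [0,1,5], [0,2,3], [0,3,5], [1,2,4], [1,4,5], [2,3,4], [3,4,5]

so the chain groups are C_0 ≅ Z^6, C_1 ≅ Z^12, C_2 ≅ Z^8.

Boundary ∂_1: C_1 → C_0 maps an edge to its endpoints' difference, ∂[p,q] = q − p. For instance
  ∂[1,5] = [5] − [1].
This gives a 6×12 integer matrix of rank 5; reducing to Smith normal form yields diagonal entries (1,1,1,1,1).

The boundary map ∂_2: C_2 → C_1 acts by ∂[p,q,r] = [q,r] − [p,r] + [p,q]. For instance
  ∂[0,3,5] = [3,5] − [0,5] + [0,3],
  ∂[0,1,5] = [1,5] − [0,5] + [0,1].
This gives a 12×8 integer matrix of rank 7; reducing to Smith normal form yields diagonal entries (1,1,1,1,1,1,1).

Now H_k = ker ∂_k / im ∂_{k+1}, so:

  H_0: rank C_0 − rank ∂_1 = 6 − 5 = 1, and the invariant factors of ∂_1 are all 1, so H_0 = Z.
  H_1: rank ker ∂_1 − rank ∂_2 = (12 − 5) − 7 = 0, and the invariant factors of ∂_2 are all 1, so H_1 = 0.
  H_2: rank ker ∂_2 − rank ∂_3 = (8 − 7) − 0 = 1, and there is no ∂_3, so H_2 = Z.

(K is a triangulation of the 2-sphere S^2.)

H_0 = Z,  H_1 = 0,  H_2 = Z.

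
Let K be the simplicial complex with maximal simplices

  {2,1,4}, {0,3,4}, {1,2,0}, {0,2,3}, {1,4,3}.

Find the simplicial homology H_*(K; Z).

H_0 ≅ Z,  H_1 ≅ Z,  H_2 = 0.

K has 5 vertices, 10 edges, 5 triangles.
rank ∂_0 = 0, rank ∂_1 = 4 ⇒ b_0 = 5 − 0 − 4 = 1; all invariant factors of ∂_1 are 1 so no torsion. So H_0 ≅ Z.
rank ∂_1 = 4, rank ∂_2 = 5 ⇒ b_1 = 10 − 4 − 5 = 1; all invariant factors of ∂_2 are 1 so no torsion. So H_1 ≅ Z.
rank ∂_2 = 5, rank ∂_3 = 0 ⇒ b_2 = 5 − 5 − 0 = 0. So H_2 ≅ 0.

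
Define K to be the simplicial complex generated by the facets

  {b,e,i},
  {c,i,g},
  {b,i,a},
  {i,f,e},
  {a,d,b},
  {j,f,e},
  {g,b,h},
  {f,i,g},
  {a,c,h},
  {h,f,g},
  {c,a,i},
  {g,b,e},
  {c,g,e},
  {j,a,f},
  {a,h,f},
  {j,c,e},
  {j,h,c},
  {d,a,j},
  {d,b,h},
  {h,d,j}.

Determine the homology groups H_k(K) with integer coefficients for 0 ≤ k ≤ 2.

H_0 ≅ Z,  H_1 ≅ Z × Z/2,  H_2 = 0.

Take the total order a < b < c < d < e < f < g < h < i < j on the vertex set. Then K (dimension 2) consists of the simplices:

  0-simplices (10): a, b, c, d, e, f, g, h, i, j
  1-simplices (30): ab, ac, ad, af, ah, ai, aj, bd, be, bg, bh, bi, ce, cg, ch, ci, cj, dh, dj, ef, eg, ei, ej, fg, fh, fi, fj, gh, gi, hj
  2-simplices (20): abd, abi, ach, aci, adj, afh, afj, bdh, beg, bei, bgh, ceg, cej, cgi, chj, dhj, efi, efj, fgh, fgi

Hence C_0 ≅ Z^10, C_1 ≅ Z^30, C_2 ≅ Z^20.

Boundary ∂_1: C_1 → C_0 sends each edge [p,q] (with p < q) to q − p.
The 10×30 boundary matrix has rank 9 and Smith normal form diag(1,1,1,1,1,1,1,1,1).

The boundary map ∂_2: C_2 → C_1 acts by ∂[p,q,r] = [q,r] − [p,r] + [p,q]. For instance
  ∂afh = fh − ah + af,
  ∂aci = ci − ai + ac.
The resulting 30×20 matrix has rank 20, and its Smith normal form has invariant factors (1,1,1,1,1,1,1,1,1,1,1,1,1,1,1,1,1,1,1,2).

Reading off H_k = ker ∂_k / im ∂_{k+1}:

  H_0: rank C_0 − rank ∂_1 = 10 − 9 = 1, and the invariant factors of ∂_1 are all 1, so H_0 = Z.
  H_1: rank ker ∂_1 − rank ∂_2 = (30 − 9) − 20 = 1, and ∂_2 has invariant factor 2 > 1, so H_1 = Z × Z/2.
  H_2: rank ker ∂_2 − rank ∂_3 = (20 − 20) − 0 = 0, and there is no ∂_3, so H_2 = 0.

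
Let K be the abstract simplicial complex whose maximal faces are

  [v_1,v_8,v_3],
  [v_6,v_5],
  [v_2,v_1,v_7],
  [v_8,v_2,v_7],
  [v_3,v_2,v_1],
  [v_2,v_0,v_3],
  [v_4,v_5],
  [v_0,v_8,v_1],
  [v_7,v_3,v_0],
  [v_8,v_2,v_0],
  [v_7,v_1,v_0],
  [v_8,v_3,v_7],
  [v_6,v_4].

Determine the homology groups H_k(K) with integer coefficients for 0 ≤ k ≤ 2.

H_0 ≅ Z^2,  H_1 ≅ Z × Z/2,  H_2 = 0.

We work with the vertex ordering v_0 < v_1 < v_2 < v_3 < v_4 < v_5 < v_6 < v_7 < v_8. The simplices of K, each written with vertices in increasing order, are:

  0-simplices (9): [v_0], [v_1], [v_2], [v_3], [v_4], [v_5], [v_6], [v_7], [v_8]
  1-simplices (18): (18 of them)
  2-simplices (10): [v_0,v_1,v_7], [v_0,v_1,v_8], [v_0,v_2,v_3], [v_0,v_2,v_8], [v_0,v_3,v_7], [v_1,v_2,v_3], [v_1,v_2,v_7], [v_1,v_3,v_8], [v_2,v_7,v_8], [v_3,v_7,v_8]

giving chain groups C_0 ≅ Z^9, C_1 ≅ Z^18, C_2 ≅ Z^10.

The boundary map ∂_1: C_1 → C_0 maps an edge to its endpoints' difference, ∂[p,q] = q − p. For instance
  ∂[v_0,v_7] = [v_7] − [v_0].
The resulting 9×18 matrix has rank 7, and its Smith normal form has invariant factors (1,1,1,1,1,1,1).

The boundary map ∂_2: C_2 → C_1 maps a triangle to the signed sum of its edges. For instance
  ∂[v_0,v_1,v_8] = [v_1,v_8] − [v_0,v_8] + [v_0,v_1],
  ∂[v_0,v_3,v_7] = [v_3,v_7] − [v_0,v_7] + [v_0,v_3].
As a 18×10 matrix over Z this has rank 10, with invariant factors (1,1,1,1,1,1,1,1,1,2).

Computing H_k = (kernel of ∂_k) / (image of ∂_{k+1}):

  H_0: rank C_0 − rank ∂_1 = 9 − 7 = 2, and the invariant factors of ∂_1 are all 1, so H_0 ≅ Z^2.
  H_1: rank ker ∂_1 − rank ∂_2 = (18 − 7) − 10 = 1, and ∂_2 has invariant factor 2 > 1, so H_1 ≅ Z × Z/2.
  H_2: rank ker ∂_2 − rank ∂_3 = (10 − 10) − 0 = 0, and there is no ∂_3, so H_2 ≅ 0.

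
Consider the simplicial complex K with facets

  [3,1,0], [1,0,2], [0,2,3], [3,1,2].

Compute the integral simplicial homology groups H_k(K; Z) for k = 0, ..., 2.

K has 4 vertices, 6 edges, 4 triangles.
rank ∂_0 = 0, rank ∂_1 = 3 ⇒ b_0 = 4 − 0 − 3 = 1; all invariant factors of ∂_1 are 1 so no torsion. So H_0 = Z.
rank ∂_1 = 3, rank ∂_2 = 3 ⇒ b_1 = 6 − 3 − 3 = 0; all invariant factors of ∂_2 are 1 so no torsion. So H_1 = 0.
rank ∂_2 = 3, rank ∂_3 = 0 ⇒ b_2 = 4 − 3 − 0 = 1. So H_2 = Z.

H_0 = Z,  H_1 = 0,  H_2 = Z.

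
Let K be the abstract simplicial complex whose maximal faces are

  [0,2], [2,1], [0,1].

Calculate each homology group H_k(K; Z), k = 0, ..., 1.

K has 3 vertices, 3 edges.
rank ∂_0 = 0, rank ∂_1 = 2 ⇒ b_0 = 3 − 0 − 2 = 1; all invariant factors of ∂_1 are 1 so no torsion. So H_0 ≅ Z.
rank ∂_1 = 2, rank ∂_2 = 0 ⇒ b_1 = 3 − 2 − 0 = 1. So H_1 ≅ Z.

H_0 = Z,  H_1 = Z.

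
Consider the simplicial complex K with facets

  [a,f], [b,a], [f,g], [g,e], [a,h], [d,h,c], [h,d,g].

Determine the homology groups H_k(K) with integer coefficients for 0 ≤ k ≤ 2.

K has 8 vertices, 10 edges, 2 triangles.
rank ∂_0 = 0, rank ∂_1 = 7 ⇒ b_0 = 8 − 0 − 7 = 1; all invariant factors of ∂_1 are 1 so no torsion. So H_0 = Z.
rank ∂_1 = 7, rank ∂_2 = 2 ⇒ b_1 = 10 − 7 − 2 = 1; all invariant factors of ∂_2 are 1 so no torsion. So H_1 = Z.
rank ∂_2 = 2, rank ∂_3 = 0 ⇒ b_2 = 2 − 2 − 0 = 0. So H_2 = 0.

H_0 ≅ Z,  H_1 ≅ Z,  H_2 = 0.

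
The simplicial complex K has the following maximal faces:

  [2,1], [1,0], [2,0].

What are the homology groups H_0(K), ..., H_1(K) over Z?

Fix the vertex order 0 < 1 < 2 and write every simplex with vertices in increasing order. Then dim K = 1 and the simplices of K are:

  0-simplices (3): [0], [1], [2]
  1-simplices (3): [0,1], [0,2], [1,2]

giving chain groups C_0 ≅ Z^3, C_1 ≅ Z^3.

The boundary map ∂_1: C_1 → C_0 is given by ∂[p,q] = [q] − [p].
The 3×3 boundary matrix has rank 2 and Smith normal form diag(1,1).

From H_k ≅ ker(∂_k) / im(∂_{k+1}) we obtain:

  H_0: rank C_0 − rank ∂_1 = 3 − 2 = 1, and the invariant factors of ∂_1 are all 1, so H_0 ≅ Z.
  H_1: rank ker ∂_1 − rank ∂_2 = (3 − 2) − 0 = 1, and there is no ∂_2, so H_1 ≅ Z.

As a check, the Euler characteristic is 3 − 3 = 0, which agrees with 1 − 1 = 0.

H_0 = Z,  H_1 = Z.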